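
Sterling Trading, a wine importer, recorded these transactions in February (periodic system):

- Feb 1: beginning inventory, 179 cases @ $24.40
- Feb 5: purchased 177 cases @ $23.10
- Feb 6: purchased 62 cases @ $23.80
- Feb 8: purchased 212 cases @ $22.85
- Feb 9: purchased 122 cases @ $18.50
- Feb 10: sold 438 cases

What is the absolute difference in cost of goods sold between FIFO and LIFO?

$841.90

FIFO COGS: 179 @ $24.40 + 177 @ $23.10 + 62 @ $23.80 + 20 @ $22.85 = $10,388.90
LIFO COGS: 122 @ $18.50 + 212 @ $22.85 + 62 @ $23.80 + 42 @ $23.10 = $9,547.00
Difference = |$10,388.90 − $9,547.00| = $841.90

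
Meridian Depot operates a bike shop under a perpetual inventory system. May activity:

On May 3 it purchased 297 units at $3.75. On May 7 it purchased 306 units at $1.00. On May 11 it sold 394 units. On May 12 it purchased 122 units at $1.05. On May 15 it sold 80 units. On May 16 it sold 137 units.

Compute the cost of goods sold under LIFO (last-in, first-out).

COGS = $1,120.35

May 11, 394 sold [LIFO — newest first]: 306 @ $1.00 + 88 @ $3.75 = $636.00
May 15, 80 sold [LIFO — newest first]: 80 @ $1.05 = $84.00
May 16, 137 sold [LIFO — newest first]: 42 @ $1.05 + 95 @ $3.75 = $400.35
Total COGS = $636.00 + $84.00 + $400.35 = $1,120.35
Ending inventory: 114 @ $3.75 = $427.50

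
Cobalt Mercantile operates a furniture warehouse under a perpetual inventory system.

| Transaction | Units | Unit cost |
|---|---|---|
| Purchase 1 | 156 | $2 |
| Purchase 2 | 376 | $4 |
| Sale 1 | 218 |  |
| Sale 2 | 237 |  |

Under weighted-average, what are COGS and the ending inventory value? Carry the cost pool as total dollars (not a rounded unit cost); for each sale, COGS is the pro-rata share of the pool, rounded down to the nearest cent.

COGS = $1,553.15; ending inventory = $262.85

After Purchase 1: 156 on hand, pool $312.00 (≈ $2.0000 each)
After Purchase 2: 532 on hand, pool $1,816.00 (≈ $3.4135 each)
Sale 1, sell 218: 218/532 × $1,816.00 → $744.15
Sale 2, sell 237: 237/314 × $1,071.85 → $809.00
Total COGS = $744.15 + $809.00 = $1,553.15
Ending inventory (cost pool remaining) = $262.85
Check: goods available $1,816.00 = COGS $1,553.15 + ending $262.85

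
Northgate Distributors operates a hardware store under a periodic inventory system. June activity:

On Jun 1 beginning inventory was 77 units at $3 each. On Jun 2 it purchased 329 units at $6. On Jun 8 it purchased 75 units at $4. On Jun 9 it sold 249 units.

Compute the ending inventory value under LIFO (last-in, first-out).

Ending inventory = $1,161

Jun 9, 249 sold [LIFO — newest first]: 75 @ $4 + 174 @ $6 = $1,344
Ending inventory: 77 @ $3 + 155 @ $6 = $1,161
Check: goods available $2,505 = COGS $1,344 + ending $1,161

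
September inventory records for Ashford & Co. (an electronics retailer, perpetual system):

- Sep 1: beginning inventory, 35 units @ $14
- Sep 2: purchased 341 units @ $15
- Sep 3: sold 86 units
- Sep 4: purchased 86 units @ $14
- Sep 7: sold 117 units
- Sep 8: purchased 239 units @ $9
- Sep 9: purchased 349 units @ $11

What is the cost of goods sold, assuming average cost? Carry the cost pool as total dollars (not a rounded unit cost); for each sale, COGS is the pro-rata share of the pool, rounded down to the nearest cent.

COGS = $3,001.83

After Sep 1: 35 on hand, pool $490.00 (≈ $14.0000 each)
After Sep 2: 376 on hand, pool $5,605.00 (≈ $14.9069 each)
Sep 3, sell 86: 86/376 × $5,605.00 → $1,281.99
After Sep 4: 376 on hand, pool $5,527.01 (≈ $14.6995 each)
Sep 7, sell 117: 117/376 × $5,527.01 → $1,719.84
After Sep 8: 498 on hand, pool $5,958.17 (≈ $11.9642 each)
After Sep 9: 847 on hand, pool $9,797.17 (≈ $11.5669 each)
Total COGS = $1,281.99 + $1,719.84 = $3,001.83
Ending inventory (cost pool remaining) = $9,797.17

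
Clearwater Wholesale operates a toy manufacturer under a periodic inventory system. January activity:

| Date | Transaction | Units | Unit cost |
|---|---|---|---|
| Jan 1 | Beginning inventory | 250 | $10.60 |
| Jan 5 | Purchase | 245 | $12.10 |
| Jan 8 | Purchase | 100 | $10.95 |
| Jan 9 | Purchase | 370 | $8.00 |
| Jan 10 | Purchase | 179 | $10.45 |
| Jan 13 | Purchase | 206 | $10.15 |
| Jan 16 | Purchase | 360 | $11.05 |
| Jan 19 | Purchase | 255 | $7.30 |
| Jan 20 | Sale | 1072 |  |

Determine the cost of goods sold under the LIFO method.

Jan 20, 1072 sold [LIFO — newest first]: 255 @ $7.30 + 360 @ $11.05 + 206 @ $10.15 + 179 @ $10.45 + 72 @ $8.00 = $10,376.95
Ending inventory: 250 @ $10.60 + 245 @ $12.10 + 100 @ $10.95 + 298 @ $8.00 = $9,093.50
Check: goods available $19,470.45 = COGS $10,376.95 + ending $9,093.50

COGS = $10,376.95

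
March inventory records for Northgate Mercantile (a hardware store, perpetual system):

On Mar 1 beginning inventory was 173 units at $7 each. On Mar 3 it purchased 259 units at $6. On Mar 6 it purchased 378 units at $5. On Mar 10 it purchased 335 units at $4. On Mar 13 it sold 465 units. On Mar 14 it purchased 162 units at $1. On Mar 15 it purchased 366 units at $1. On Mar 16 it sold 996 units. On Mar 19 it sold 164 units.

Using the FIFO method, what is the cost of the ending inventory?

Mar 13, 465 sold [FIFO — oldest first]: 173 @ $7 + 259 @ $6 + 33 @ $5 = $2,930
Mar 16, 996 sold [FIFO — oldest first]: 345 @ $5 + 335 @ $4 + 162 @ $1 + 154 @ $1 = $3,381
Mar 19, 164 sold [FIFO — oldest first]: 164 @ $1 = $164
Total COGS = $2,930 + $3,381 + $164 = $6,475
Ending inventory: 48 @ $1 = $48
Check: goods available $6,523 = COGS $6,475 + ending $48

Ending inventory = $48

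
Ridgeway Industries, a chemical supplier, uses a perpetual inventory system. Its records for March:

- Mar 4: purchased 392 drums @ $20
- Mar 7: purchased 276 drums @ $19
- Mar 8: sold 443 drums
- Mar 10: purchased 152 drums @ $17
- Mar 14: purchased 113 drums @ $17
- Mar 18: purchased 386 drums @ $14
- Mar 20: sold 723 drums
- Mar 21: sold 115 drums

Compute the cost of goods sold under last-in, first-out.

COGS = $22,233

Mar 8, 443 sold [LIFO — newest first]: 276 @ $19 + 167 @ $20 = $8,584
Mar 20, 723 sold [LIFO — newest first]: 386 @ $14 + 113 @ $17 + 152 @ $17 + 72 @ $20 = $11,349
Mar 21, 115 sold [LIFO — newest first]: 115 @ $20 = $2,300
Total COGS = $8,584 + $11,349 + $2,300 = $22,233
Ending inventory: 38 @ $20 = $760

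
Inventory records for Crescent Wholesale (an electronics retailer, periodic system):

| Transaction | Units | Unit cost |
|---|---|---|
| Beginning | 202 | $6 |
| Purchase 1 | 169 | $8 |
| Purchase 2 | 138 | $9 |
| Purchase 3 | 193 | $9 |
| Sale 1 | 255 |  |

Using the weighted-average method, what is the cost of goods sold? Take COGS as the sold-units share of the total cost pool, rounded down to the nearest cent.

COGS = $2,013.48

Sale 1, sell 255: 255/702 × $5,543.00 → $2,013.48
Ending inventory (cost pool remaining) = $3,529.52
Check: goods available $5,543.00 = COGS $2,013.48 + ending $3,529.52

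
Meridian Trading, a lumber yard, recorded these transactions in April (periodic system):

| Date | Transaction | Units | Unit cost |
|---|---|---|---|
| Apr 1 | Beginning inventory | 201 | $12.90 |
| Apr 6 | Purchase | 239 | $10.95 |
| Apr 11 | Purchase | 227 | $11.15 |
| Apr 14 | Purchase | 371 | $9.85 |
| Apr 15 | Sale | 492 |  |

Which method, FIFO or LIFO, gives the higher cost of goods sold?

FIFO

FIFO COGS: 201 @ $12.90 + 239 @ $10.95 + 52 @ $11.15 = $5,789.75
LIFO COGS: 371 @ $9.85 + 121 @ $11.15 = $5,003.50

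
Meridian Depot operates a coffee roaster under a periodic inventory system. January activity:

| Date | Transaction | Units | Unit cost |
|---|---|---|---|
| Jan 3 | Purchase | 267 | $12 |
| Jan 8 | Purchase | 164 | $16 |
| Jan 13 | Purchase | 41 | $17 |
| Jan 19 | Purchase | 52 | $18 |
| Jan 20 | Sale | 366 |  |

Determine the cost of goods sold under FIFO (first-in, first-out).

Jan 20, 366 sold [FIFO — oldest first]: 267 @ $12 + 99 @ $16 = $4,788
Ending inventory: 65 @ $16 + 41 @ $17 + 52 @ $18 = $2,673

COGS = $4,788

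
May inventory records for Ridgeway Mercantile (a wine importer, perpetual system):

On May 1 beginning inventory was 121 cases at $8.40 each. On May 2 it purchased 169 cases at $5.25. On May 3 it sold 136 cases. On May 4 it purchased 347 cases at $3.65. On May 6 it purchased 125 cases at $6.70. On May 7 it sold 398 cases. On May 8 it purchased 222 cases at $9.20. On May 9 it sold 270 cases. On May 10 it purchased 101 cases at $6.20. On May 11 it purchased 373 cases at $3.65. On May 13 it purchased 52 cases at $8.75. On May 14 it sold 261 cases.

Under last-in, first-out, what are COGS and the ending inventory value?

May 3, 136 sold [LIFO — newest first]: 136 @ $5.25 = $714.00
May 7, 398 sold [LIFO — newest first]: 125 @ $6.70 + 273 @ $3.65 = $1,833.95
May 9, 270 sold [LIFO — newest first]: 222 @ $9.20 + 48 @ $3.65 = $2,217.60
May 14, 261 sold [LIFO — newest first]: 52 @ $8.75 + 209 @ $3.65 = $1,217.85
Total COGS = $714.00 + $1,833.95 + $2,217.60 + $1,217.85 = $5,983.40
Ending inventory: 121 @ $8.40 + 33 @ $5.25 + 26 @ $3.65 + 101 @ $6.20 + 164 @ $3.65 = $2,509.35

COGS = $5,983.40; ending inventory = $2,509.35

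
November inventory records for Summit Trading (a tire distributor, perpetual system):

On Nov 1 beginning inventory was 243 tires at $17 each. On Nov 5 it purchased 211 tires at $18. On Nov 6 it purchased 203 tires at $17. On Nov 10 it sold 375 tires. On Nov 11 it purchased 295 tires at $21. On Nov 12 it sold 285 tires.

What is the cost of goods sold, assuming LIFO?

Nov 10, 375 sold [LIFO — newest first]: 203 @ $17 + 172 @ $18 = $6,547
Nov 12, 285 sold [LIFO — newest first]: 285 @ $21 = $5,985
Total COGS = $6,547 + $5,985 = $12,532
Ending inventory: 243 @ $17 + 39 @ $18 + 10 @ $21 = $5,043

COGS = $12,532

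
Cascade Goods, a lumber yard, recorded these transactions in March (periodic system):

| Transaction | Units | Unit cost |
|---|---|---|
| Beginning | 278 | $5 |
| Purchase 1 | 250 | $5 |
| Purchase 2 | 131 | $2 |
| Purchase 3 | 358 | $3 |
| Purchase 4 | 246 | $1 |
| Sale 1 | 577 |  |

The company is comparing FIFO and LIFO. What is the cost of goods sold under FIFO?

FIFO COGS: 278 @ $5 + 250 @ $5 + 49 @ $2 = $2,738
LIFO COGS: 246 @ $1 + 331 @ $3 = $1,239

COGS = $2,738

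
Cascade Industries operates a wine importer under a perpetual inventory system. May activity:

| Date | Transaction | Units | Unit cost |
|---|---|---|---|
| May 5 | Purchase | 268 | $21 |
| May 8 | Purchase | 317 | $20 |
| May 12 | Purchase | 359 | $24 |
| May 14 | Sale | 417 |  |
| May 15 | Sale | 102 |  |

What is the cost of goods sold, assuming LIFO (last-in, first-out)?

May 14, 417 sold [LIFO — newest first]: 359 @ $24 + 58 @ $20 = $9,776
May 15, 102 sold [LIFO — newest first]: 102 @ $20 = $2,040
Total COGS = $9,776 + $2,040 = $11,816
Ending inventory: 268 @ $21 + 157 @ $20 = $8,768
Check: goods available $20,584 = COGS $11,816 + ending $8,768

COGS = $11,816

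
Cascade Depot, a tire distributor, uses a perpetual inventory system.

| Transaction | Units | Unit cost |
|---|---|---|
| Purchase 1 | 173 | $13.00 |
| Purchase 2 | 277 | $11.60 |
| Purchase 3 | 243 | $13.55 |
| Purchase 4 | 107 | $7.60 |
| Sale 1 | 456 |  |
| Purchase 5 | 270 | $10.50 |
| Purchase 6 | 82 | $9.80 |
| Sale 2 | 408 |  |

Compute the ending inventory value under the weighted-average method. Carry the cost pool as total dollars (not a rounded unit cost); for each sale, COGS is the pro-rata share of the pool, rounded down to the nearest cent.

After Purchase 1: 173 on hand, pool $2,249.00 (≈ $13.0000 each)
After Purchase 2: 450 on hand, pool $5,462.20 (≈ $12.1382 each)
After Purchase 3: 693 on hand, pool $8,754.85 (≈ $12.6333 each)
After Purchase 4: 800 on hand, pool $9,568.05 (≈ $11.9601 each)
Sale 1, sell 456: 456/800 × $9,568.05 → $5,453.78
After Purchase 5: 614 on hand, pool $6,949.27 (≈ $11.3180 each)
After Purchase 6: 696 on hand, pool $7,752.87 (≈ $11.1392 each)
Sale 2, sell 408: 408/696 × $7,752.87 → $4,544.78
Total COGS = $5,453.78 + $4,544.78 = $9,998.56
Ending inventory (cost pool remaining) = $3,208.09

Ending inventory = $3,208.09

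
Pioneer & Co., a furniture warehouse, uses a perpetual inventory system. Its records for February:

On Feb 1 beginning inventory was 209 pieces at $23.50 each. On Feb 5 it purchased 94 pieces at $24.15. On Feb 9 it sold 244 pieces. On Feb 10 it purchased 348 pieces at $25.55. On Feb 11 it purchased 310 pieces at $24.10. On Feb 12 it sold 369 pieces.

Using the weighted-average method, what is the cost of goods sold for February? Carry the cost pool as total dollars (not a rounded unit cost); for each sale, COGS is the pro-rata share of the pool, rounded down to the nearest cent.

After Feb 1: 209 on hand, pool $4,911.50 (≈ $23.5000 each)
After Feb 5: 303 on hand, pool $7,181.60 (≈ $23.7017 each)
Feb 9, sell 244: 244/303 × $7,181.60 → $5,783.20
After Feb 10: 407 on hand, pool $10,289.80 (≈ $25.2821 each)
After Feb 11: 717 on hand, pool $17,760.80 (≈ $24.7710 each)
Feb 12, sell 369: 369/717 × $17,760.80 → $9,140.49
Total COGS = $5,783.20 + $9,140.49 = $14,923.69
Ending inventory (cost pool remaining) = $8,620.31

COGS = $14,923.69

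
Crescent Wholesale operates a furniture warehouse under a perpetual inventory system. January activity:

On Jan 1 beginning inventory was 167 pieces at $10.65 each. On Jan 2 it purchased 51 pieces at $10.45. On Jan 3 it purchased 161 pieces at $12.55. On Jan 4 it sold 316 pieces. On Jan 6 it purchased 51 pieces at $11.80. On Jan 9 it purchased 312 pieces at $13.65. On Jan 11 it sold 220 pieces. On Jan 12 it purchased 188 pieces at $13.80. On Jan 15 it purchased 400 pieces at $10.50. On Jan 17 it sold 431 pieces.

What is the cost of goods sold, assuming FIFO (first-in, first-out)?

Jan 4, 316 sold [FIFO — oldest first]: 167 @ $10.65 + 51 @ $10.45 + 98 @ $12.55 = $3,541.40
Jan 11, 220 sold [FIFO — oldest first]: 63 @ $12.55 + 51 @ $11.80 + 106 @ $13.65 = $2,839.35
Jan 17, 431 sold [FIFO — oldest first]: 206 @ $13.65 + 188 @ $13.80 + 37 @ $10.50 = $5,794.80
Total COGS = $3,541.40 + $2,839.35 + $5,794.80 = $12,175.55
Ending inventory: 363 @ $10.50 = $3,811.50
Check: goods available $15,987.05 = COGS $12,175.55 + ending $3,811.50

COGS = $12,175.55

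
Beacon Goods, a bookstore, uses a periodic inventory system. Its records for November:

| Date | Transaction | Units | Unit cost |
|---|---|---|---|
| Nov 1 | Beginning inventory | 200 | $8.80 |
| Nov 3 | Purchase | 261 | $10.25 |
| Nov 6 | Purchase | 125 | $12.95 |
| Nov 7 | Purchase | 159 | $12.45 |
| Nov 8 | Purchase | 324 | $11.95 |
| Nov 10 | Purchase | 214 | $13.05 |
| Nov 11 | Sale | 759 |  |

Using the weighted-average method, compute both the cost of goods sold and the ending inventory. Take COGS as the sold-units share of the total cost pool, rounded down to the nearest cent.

Nov 11, sell 759: 759/1283 × $14,698.05 → $8,695.10
Ending inventory (cost pool remaining) = $6,002.95

COGS = $8,695.10; ending inventory = $6,002.95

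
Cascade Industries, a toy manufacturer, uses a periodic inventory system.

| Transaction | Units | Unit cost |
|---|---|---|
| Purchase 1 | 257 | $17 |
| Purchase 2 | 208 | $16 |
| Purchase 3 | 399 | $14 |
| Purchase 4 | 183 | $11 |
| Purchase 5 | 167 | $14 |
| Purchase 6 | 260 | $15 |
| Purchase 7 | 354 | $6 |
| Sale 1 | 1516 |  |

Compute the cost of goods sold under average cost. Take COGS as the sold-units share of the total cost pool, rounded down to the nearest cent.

Sale 1, sell 1516: 1516/1828 × $23,658.00 → $19,620.09
Ending inventory (cost pool remaining) = $4,037.91

COGS = $19,620.09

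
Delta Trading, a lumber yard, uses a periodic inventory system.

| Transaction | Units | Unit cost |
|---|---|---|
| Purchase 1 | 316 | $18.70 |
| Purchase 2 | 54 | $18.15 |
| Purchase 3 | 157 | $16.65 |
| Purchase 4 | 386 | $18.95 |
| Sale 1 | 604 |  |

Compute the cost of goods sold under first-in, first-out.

Sale 1 (604) [FIFO — oldest first]: 316 @ $18.70 + 54 @ $18.15 + 157 @ $16.65 + 77 @ $18.95 = $10,962.50
Ending inventory: 309 @ $18.95 = $5,855.55
Check: goods available $16,818.05 = COGS $10,962.50 + ending $5,855.55

COGS = $10,962.50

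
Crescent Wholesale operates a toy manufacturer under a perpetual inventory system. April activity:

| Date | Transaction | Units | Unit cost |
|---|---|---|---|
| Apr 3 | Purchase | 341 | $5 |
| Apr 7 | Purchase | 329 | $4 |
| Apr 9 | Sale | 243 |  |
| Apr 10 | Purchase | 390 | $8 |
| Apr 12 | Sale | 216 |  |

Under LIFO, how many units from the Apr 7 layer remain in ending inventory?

86

Apr 9, 243 sold [LIFO — newest first]: 243 @ $4 = $972
Apr 12, 216 sold [LIFO — newest first]: 216 @ $8 = $1,728
Total COGS = $972 + $1,728 = $2,700
Ending inventory: 341 @ $5 + 86 @ $4 + 174 @ $8 = $3,441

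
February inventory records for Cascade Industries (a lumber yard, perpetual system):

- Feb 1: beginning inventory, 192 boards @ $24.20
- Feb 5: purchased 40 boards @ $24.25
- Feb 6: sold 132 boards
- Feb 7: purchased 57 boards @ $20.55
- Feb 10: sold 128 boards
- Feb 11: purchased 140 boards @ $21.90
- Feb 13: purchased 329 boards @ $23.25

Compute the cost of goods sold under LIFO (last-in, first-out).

Feb 6, 132 sold [LIFO — newest first]: 40 @ $24.25 + 92 @ $24.20 = $3,196.40
Feb 10, 128 sold [LIFO — newest first]: 57 @ $20.55 + 71 @ $24.20 = $2,889.55
Total COGS = $3,196.40 + $2,889.55 = $6,085.95
Ending inventory: 29 @ $24.20 + 140 @ $21.90 + 329 @ $23.25 = $11,417.05
Check: goods available $17,503.00 = COGS $6,085.95 + ending $11,417.05

COGS = $6,085.95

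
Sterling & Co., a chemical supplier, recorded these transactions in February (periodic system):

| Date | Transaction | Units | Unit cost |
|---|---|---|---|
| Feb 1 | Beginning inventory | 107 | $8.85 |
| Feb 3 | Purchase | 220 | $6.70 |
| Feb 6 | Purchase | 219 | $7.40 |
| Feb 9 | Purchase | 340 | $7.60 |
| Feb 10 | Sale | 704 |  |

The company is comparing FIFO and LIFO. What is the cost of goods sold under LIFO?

COGS = $5,176.10

FIFO COGS: 107 @ $8.85 + 220 @ $6.70 + 219 @ $7.40 + 158 @ $7.60 = $5,242.35
LIFO COGS: 340 @ $7.60 + 219 @ $7.40 + 145 @ $6.70 = $5,176.10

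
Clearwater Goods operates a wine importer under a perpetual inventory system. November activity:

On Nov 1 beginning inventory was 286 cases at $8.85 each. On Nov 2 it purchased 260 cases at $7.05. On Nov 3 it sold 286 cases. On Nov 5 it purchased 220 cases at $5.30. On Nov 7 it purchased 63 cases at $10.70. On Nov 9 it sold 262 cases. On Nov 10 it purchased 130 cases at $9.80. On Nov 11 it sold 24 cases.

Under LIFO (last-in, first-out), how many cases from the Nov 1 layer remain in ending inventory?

Nov 3, 286 sold [LIFO — newest first]: 260 @ $7.05 + 26 @ $8.85 = $2,063.10
Nov 9, 262 sold [LIFO — newest first]: 63 @ $10.70 + 199 @ $5.30 = $1,728.80
Nov 11, 24 sold [LIFO — newest first]: 24 @ $9.80 = $235.20
Total COGS = $2,063.10 + $1,728.80 + $235.20 = $4,027.10
Ending inventory: 260 @ $8.85 + 21 @ $5.30 + 106 @ $9.80 = $3,451.10

260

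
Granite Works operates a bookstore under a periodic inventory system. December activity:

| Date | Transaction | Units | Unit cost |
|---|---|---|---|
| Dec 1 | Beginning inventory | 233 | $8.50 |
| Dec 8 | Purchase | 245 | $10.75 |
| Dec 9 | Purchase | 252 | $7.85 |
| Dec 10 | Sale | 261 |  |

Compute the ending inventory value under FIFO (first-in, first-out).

Dec 10, 261 sold [FIFO — oldest first]: 233 @ $8.50 + 28 @ $10.75 = $2,281.50
Ending inventory: 217 @ $10.75 + 252 @ $7.85 = $4,310.95

Ending inventory = $4,310.95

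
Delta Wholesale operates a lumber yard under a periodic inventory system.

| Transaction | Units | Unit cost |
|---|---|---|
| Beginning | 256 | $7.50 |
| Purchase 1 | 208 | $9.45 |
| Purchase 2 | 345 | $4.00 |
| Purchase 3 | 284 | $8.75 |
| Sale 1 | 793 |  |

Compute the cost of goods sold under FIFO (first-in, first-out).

Sale 1 (793) [FIFO — oldest first]: 256 @ $7.50 + 208 @ $9.45 + 329 @ $4.00 = $5,201.60
Ending inventory: 16 @ $4.00 + 284 @ $8.75 = $2,549.00

COGS = $5,201.60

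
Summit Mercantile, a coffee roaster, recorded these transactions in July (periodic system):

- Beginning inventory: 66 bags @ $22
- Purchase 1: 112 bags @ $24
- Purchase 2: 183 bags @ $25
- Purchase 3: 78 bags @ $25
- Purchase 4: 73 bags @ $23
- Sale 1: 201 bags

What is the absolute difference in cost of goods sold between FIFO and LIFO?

FIFO COGS: 66 @ $22 + 112 @ $24 + 23 @ $25 = $4,715
LIFO COGS: 73 @ $23 + 78 @ $25 + 50 @ $25 = $4,879
Difference = |$4,715 − $4,879| = $164

$164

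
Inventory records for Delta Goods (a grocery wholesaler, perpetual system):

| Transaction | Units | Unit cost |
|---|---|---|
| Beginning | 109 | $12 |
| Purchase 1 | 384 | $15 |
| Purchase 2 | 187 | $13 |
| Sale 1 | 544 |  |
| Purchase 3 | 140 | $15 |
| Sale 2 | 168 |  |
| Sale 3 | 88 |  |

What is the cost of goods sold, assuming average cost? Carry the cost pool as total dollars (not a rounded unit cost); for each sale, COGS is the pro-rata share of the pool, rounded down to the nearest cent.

After Beginning: 109 on hand, pool $1,308.00 (≈ $12.0000 each)
After Purchase 1: 493 on hand, pool $7,068.00 (≈ $14.3367 each)
After Purchase 2: 680 on hand, pool $9,499.00 (≈ $13.9691 each)
Sale 1, sell 544: 544/680 × $9,499.00 → $7,599.20
After Purchase 3: 276 on hand, pool $3,999.80 (≈ $14.4920 each)
Sale 2, sell 168: 168/276 × $3,999.80 → $2,434.66
Sale 3, sell 88: 88/108 × $1,565.14 → $1,275.29
Total COGS = $7,599.20 + $2,434.66 + $1,275.29 = $11,309.15
Ending inventory (cost pool remaining) = $289.85

COGS = $11,309.15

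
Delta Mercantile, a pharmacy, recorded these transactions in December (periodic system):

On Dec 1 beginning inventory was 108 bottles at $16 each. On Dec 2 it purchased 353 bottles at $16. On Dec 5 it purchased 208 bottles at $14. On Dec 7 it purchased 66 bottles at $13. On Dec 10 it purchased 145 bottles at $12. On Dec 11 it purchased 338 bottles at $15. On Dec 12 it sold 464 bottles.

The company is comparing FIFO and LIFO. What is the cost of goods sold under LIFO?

FIFO COGS: 108 @ $16 + 353 @ $16 + 3 @ $14 = $7,418
LIFO COGS: 338 @ $15 + 126 @ $12 = $6,582

COGS = $6,582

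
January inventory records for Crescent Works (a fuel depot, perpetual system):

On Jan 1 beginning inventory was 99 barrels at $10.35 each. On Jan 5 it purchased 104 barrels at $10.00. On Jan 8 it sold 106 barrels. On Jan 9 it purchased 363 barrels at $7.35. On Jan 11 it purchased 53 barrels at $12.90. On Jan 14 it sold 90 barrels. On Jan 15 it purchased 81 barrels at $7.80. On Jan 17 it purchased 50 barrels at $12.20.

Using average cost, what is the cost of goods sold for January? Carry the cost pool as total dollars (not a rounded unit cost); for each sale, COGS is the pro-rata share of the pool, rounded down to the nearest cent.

COGS = $1,839.19

After Jan 1: 99 on hand, pool $1,024.65 (≈ $10.3500 each)
After Jan 5: 203 on hand, pool $2,064.65 (≈ $10.1707 each)
Jan 8, sell 106: 106/203 × $2,064.65 → $1,078.09
After Jan 9: 460 on hand, pool $3,654.61 (≈ $7.9448 each)
After Jan 11: 513 on hand, pool $4,338.31 (≈ $8.4567 each)
Jan 14, sell 90: 90/513 × $4,338.31 → $761.10
After Jan 15: 504 on hand, pool $4,209.01 (≈ $8.3512 each)
After Jan 17: 554 on hand, pool $4,819.01 (≈ $8.6986 each)
Total COGS = $1,078.09 + $761.10 = $1,839.19
Ending inventory (cost pool remaining) = $4,819.01
Check: goods available $6,658.20 = COGS $1,839.19 + ending $4,819.01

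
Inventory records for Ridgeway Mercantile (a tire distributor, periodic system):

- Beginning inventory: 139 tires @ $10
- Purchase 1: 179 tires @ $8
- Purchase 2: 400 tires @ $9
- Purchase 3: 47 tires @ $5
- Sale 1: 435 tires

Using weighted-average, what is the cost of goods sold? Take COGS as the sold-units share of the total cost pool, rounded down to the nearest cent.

Sale 1, sell 435: 435/765 × $6,657.00 → $3,785.35
Ending inventory (cost pool remaining) = $2,871.65

COGS = $3,785.35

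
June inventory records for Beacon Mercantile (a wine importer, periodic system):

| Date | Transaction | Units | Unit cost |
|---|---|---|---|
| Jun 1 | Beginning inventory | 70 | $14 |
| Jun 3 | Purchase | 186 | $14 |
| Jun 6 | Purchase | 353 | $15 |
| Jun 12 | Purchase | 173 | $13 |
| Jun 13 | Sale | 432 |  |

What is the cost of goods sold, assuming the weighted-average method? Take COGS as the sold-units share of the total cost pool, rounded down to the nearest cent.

Jun 13, sell 432: 432/782 × $11,128.00 → $6,147.43
Ending inventory (cost pool remaining) = $4,980.57

COGS = $6,147.43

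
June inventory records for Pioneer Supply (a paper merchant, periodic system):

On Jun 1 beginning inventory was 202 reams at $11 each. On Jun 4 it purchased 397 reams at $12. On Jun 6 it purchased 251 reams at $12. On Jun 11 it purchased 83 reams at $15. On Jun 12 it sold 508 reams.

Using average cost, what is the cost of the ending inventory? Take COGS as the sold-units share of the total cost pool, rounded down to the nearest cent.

Ending inventory = $5,121.41

Jun 12, sell 508: 508/933 × $11,243.00 → $6,121.59
Ending inventory (cost pool remaining) = $5,121.41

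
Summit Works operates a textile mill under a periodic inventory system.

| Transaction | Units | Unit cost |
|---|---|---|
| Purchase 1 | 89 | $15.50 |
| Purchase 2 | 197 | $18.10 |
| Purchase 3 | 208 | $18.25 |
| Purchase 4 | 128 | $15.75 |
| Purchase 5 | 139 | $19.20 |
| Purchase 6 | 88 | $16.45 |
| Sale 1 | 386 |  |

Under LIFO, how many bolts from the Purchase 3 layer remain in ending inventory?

Sale 1 (386) [LIFO — newest first]: 88 @ $16.45 + 139 @ $19.20 + 128 @ $15.75 + 31 @ $18.25 = $6,698.15
Ending inventory: 89 @ $15.50 + 197 @ $18.10 + 177 @ $18.25 = $8,175.45

177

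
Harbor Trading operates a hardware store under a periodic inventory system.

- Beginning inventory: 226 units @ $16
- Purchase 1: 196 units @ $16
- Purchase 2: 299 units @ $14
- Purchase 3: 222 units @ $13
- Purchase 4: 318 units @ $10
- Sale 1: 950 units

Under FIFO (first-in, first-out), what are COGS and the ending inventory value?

Sale 1 (950) [FIFO — oldest first]: 226 @ $16 + 196 @ $16 + 299 @ $14 + 222 @ $13 + 7 @ $10 = $13,894
Ending inventory: 311 @ $10 = $3,110

COGS = $13,894; ending inventory = $3,110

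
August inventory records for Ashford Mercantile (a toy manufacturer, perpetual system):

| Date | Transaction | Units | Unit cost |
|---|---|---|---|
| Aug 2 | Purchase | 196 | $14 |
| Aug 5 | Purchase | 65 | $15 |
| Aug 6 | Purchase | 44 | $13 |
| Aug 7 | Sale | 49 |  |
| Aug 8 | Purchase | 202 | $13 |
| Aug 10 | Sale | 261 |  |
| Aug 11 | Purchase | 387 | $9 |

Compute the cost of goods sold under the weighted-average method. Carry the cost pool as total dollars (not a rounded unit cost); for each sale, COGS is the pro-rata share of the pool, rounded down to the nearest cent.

COGS = $4,238.30

After Aug 2: 196 on hand, pool $2,744.00 (≈ $14.0000 each)
After Aug 5: 261 on hand, pool $3,719.00 (≈ $14.2490 each)
After Aug 6: 305 on hand, pool $4,291.00 (≈ $14.0689 each)
Aug 7, sell 49: 49/305 × $4,291.00 → $689.37
After Aug 8: 458 on hand, pool $6,227.63 (≈ $13.5974 each)
Aug 10, sell 261: 261/458 × $6,227.63 → $3,548.93
After Aug 11: 584 on hand, pool $6,161.70 (≈ $10.5509 each)
Total COGS = $689.37 + $3,548.93 = $4,238.30
Ending inventory (cost pool remaining) = $6,161.70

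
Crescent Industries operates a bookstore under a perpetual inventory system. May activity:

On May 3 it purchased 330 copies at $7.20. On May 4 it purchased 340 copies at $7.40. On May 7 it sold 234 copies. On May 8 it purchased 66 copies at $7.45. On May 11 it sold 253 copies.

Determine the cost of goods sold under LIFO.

COGS = $3,590.90

May 7, 234 sold [LIFO — newest first]: 234 @ $7.40 = $1,731.60
May 11, 253 sold [LIFO — newest first]: 66 @ $7.45 + 106 @ $7.40 + 81 @ $7.20 = $1,859.30
Total COGS = $1,731.60 + $1,859.30 = $3,590.90
Ending inventory: 249 @ $7.20 = $1,792.80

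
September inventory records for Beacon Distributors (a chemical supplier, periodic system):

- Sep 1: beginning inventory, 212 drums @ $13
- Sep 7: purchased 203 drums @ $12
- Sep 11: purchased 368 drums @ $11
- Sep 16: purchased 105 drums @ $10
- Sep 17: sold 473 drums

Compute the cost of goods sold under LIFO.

COGS = $5,098

Sep 17, 473 sold [LIFO — newest first]: 105 @ $10 + 368 @ $11 = $5,098
Ending inventory: 212 @ $13 + 203 @ $12 = $5,192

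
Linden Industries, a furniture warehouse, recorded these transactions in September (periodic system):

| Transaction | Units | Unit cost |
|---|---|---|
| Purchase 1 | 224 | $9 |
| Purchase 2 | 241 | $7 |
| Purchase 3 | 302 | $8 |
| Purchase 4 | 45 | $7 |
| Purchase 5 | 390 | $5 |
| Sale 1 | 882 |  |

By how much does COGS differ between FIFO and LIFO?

$1,088

FIFO COGS: 224 @ $9 + 241 @ $7 + 302 @ $8 + 45 @ $7 + 70 @ $5 = $6,784
LIFO COGS: 390 @ $5 + 45 @ $7 + 302 @ $8 + 145 @ $7 = $5,696
Difference = |$6,784 − $5,696| = $1,088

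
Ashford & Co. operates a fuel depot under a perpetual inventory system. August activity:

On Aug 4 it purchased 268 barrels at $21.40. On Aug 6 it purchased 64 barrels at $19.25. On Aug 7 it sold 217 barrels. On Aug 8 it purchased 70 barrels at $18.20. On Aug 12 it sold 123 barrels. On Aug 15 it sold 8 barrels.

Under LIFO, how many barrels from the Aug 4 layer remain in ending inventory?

Aug 7, 217 sold [LIFO — newest first]: 64 @ $19.25 + 153 @ $21.40 = $4,506.20
Aug 12, 123 sold [LIFO — newest first]: 70 @ $18.20 + 53 @ $21.40 = $2,408.20
Aug 15, 8 sold [LIFO — newest first]: 8 @ $21.40 = $171.20
Total COGS = $4,506.20 + $2,408.20 + $171.20 = $7,085.60
Ending inventory: 54 @ $21.40 = $1,155.60

54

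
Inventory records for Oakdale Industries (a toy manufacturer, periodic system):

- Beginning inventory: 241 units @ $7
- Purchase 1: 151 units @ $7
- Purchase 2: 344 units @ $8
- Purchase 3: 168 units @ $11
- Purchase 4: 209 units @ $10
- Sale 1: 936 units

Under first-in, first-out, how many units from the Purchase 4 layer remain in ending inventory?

177

Sale 1 (936) [FIFO — oldest first]: 241 @ $7 + 151 @ $7 + 344 @ $8 + 168 @ $11 + 32 @ $10 = $7,664
Ending inventory: 177 @ $10 = $1,770
Check: goods available $9,434 = COGS $7,664 + ending $1,770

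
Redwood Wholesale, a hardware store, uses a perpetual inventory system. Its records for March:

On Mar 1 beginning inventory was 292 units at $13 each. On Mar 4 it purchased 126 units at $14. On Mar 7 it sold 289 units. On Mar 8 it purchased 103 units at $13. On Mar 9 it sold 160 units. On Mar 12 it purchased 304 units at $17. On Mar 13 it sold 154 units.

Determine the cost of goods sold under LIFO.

Mar 7, 289 sold [LIFO — newest first]: 126 @ $14 + 163 @ $13 = $3,883
Mar 9, 160 sold [LIFO — newest first]: 103 @ $13 + 57 @ $13 = $2,080
Mar 13, 154 sold [LIFO — newest first]: 154 @ $17 = $2,618
Total COGS = $3,883 + $2,080 + $2,618 = $8,581
Ending inventory: 72 @ $13 + 150 @ $17 = $3,486

COGS = $8,581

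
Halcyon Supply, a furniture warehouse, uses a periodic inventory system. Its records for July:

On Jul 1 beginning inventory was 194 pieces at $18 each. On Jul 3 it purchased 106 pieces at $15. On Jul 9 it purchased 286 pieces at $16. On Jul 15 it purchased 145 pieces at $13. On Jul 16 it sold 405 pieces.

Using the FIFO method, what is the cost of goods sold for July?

Jul 16, 405 sold [FIFO — oldest first]: 194 @ $18 + 106 @ $15 + 105 @ $16 = $6,762
Ending inventory: 181 @ $16 + 145 @ $13 = $4,781

COGS = $6,762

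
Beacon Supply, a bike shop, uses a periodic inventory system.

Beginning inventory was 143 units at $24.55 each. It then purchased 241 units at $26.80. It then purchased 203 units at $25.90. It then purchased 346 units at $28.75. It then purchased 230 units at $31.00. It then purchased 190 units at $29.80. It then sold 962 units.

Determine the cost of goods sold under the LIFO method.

Sale 1 (962) [LIFO — newest first]: 190 @ $29.80 + 230 @ $31.00 + 346 @ $28.75 + 196 @ $25.90 = $27,815.90
Ending inventory: 143 @ $24.55 + 241 @ $26.80 + 7 @ $25.90 = $10,150.75

COGS = $27,815.90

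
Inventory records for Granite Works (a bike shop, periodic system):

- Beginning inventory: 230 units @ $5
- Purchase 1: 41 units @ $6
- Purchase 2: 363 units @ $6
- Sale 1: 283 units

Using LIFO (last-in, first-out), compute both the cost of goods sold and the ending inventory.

COGS = $1,698; ending inventory = $1,876

Sale 1 (283) [LIFO — newest first]: 283 @ $6 = $1,698
Ending inventory: 230 @ $5 + 41 @ $6 + 80 @ $6 = $1,876
Check: goods available $3,574 = COGS $1,698 + ending $1,876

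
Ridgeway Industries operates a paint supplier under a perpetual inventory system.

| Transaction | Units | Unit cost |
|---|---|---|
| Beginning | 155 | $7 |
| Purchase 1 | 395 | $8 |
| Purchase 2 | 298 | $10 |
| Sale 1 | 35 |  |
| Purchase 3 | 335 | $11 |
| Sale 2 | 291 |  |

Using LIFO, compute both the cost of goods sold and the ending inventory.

Sale 1 (35) [LIFO — newest first]: 35 @ $10 = $350
Sale 2 (291) [LIFO — newest first]: 291 @ $11 = $3,201
Total COGS = $350 + $3,201 = $3,551
Ending inventory: 155 @ $7 + 395 @ $8 + 263 @ $10 + 44 @ $11 = $7,359

COGS = $3,551; ending inventory = $7,359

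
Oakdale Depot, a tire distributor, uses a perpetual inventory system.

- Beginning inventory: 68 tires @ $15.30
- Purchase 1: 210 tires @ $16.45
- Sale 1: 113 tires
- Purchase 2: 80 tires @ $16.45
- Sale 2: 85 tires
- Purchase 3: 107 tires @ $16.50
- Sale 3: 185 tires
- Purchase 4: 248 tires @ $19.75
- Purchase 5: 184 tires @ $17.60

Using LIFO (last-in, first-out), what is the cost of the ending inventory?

Sale 1 (113) [LIFO — newest first]: 113 @ $16.45 = $1,858.85
Sale 2 (85) [LIFO — newest first]: 80 @ $16.45 + 5 @ $16.45 = $1,398.25
Sale 3 (185) [LIFO — newest first]: 107 @ $16.50 + 78 @ $16.45 = $3,048.60
Total COGS = $1,858.85 + $1,398.25 + $3,048.60 = $6,305.70
Ending inventory: 68 @ $15.30 + 14 @ $16.45 + 248 @ $19.75 + 184 @ $17.60 = $9,407.10

Ending inventory = $9,407.10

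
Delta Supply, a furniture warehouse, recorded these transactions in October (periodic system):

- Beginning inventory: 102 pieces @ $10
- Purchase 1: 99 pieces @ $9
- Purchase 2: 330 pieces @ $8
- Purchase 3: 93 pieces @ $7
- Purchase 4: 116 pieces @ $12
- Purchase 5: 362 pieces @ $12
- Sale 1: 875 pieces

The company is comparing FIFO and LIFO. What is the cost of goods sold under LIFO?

FIFO COGS: 102 @ $10 + 99 @ $9 + 330 @ $8 + 93 @ $7 + 116 @ $12 + 135 @ $12 = $8,214
LIFO COGS: 362 @ $12 + 116 @ $12 + 93 @ $7 + 304 @ $8 = $8,819

COGS = $8,819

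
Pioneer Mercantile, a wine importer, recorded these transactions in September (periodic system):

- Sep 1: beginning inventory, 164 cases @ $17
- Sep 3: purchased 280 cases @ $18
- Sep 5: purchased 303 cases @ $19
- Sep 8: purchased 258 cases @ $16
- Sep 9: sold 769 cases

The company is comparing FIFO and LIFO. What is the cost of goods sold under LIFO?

COGS = $13,629

FIFO COGS: 164 @ $17 + 280 @ $18 + 303 @ $19 + 22 @ $16 = $13,937
LIFO COGS: 258 @ $16 + 303 @ $19 + 208 @ $18 = $13,629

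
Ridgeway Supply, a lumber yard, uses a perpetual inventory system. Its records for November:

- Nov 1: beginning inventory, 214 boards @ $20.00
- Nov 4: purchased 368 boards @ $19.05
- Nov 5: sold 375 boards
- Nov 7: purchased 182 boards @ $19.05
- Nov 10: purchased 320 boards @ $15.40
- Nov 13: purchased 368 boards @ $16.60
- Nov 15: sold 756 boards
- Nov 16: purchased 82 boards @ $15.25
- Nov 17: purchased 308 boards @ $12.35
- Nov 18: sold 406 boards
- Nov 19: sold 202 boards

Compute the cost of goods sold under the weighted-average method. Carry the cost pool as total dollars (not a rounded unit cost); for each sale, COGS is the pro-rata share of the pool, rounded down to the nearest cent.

COGS = $29,316.77

After Nov 1: 214 on hand, pool $4,280.00 (≈ $20.0000 each)
After Nov 4: 582 on hand, pool $11,290.40 (≈ $19.3993 each)
Nov 5, sell 375: 375/582 × $11,290.40 → $7,274.74
After Nov 7: 389 on hand, pool $7,482.76 (≈ $19.2359 each)
After Nov 10: 709 on hand, pool $12,410.76 (≈ $17.5046 each)
After Nov 13: 1077 on hand, pool $18,519.56 (≈ $17.1955 each)
Nov 15, sell 756: 756/1077 × $18,519.56 → $12,999.80
After Nov 16: 403 on hand, pool $6,770.26 (≈ $16.7997 each)
After Nov 17: 711 on hand, pool $10,574.06 (≈ $14.8721 each)
Nov 18, sell 406: 406/711 × $10,574.06 → $6,038.07
Nov 19, sell 202: 202/305 × $4,535.99 → $3,004.16
Total COGS = $7,274.74 + $12,999.80 + $6,038.07 + $3,004.16 = $29,316.77
Ending inventory (cost pool remaining) = $1,531.83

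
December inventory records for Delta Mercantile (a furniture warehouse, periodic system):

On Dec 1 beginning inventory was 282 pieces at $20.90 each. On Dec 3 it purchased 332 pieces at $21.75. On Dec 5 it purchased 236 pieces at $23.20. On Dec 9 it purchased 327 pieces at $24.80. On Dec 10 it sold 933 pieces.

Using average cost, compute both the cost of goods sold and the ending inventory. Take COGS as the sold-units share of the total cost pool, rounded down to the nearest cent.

Dec 10, sell 933: 933/1177 × $26,699.60 → $21,164.59
Ending inventory (cost pool remaining) = $5,535.01
Check: goods available $26,699.60 = COGS $21,164.59 + ending $5,535.01

COGS = $21,164.59; ending inventory = $5,535.01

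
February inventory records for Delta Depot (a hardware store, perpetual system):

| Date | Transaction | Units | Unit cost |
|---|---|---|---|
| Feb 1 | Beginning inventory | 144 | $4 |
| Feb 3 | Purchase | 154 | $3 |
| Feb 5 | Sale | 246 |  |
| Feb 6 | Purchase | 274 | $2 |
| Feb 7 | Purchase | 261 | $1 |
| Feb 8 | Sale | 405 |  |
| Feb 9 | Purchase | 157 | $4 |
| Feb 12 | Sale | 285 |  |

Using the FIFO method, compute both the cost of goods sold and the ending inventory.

COGS = $2,259; ending inventory = $216

Feb 5, 246 sold [FIFO — oldest first]: 144 @ $4 + 102 @ $3 = $882
Feb 8, 405 sold [FIFO — oldest first]: 52 @ $3 + 274 @ $2 + 79 @ $1 = $783
Feb 12, 285 sold [FIFO — oldest first]: 182 @ $1 + 103 @ $4 = $594
Total COGS = $882 + $783 + $594 = $2,259
Ending inventory: 54 @ $4 = $216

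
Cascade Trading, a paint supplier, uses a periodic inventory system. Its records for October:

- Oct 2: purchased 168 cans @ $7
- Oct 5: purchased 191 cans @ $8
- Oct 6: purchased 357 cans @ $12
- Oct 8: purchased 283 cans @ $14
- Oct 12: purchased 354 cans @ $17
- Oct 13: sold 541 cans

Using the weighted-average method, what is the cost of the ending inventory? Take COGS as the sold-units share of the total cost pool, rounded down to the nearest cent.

Ending inventory = $10,183.31

Oct 13, sell 541: 541/1353 × $16,968.00 → $6,784.69
Ending inventory (cost pool remaining) = $10,183.31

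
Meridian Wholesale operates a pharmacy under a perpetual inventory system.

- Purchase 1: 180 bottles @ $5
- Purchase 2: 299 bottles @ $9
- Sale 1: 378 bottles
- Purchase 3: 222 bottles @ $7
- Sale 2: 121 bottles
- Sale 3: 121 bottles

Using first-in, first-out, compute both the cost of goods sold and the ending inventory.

Sale 1 (378) [FIFO — oldest first]: 180 @ $5 + 198 @ $9 = $2,682
Sale 2 (121) [FIFO — oldest first]: 101 @ $9 + 20 @ $7 = $1,049
Sale 3 (121) [FIFO — oldest first]: 121 @ $7 = $847
Total COGS = $2,682 + $1,049 + $847 = $4,578
Ending inventory: 81 @ $7 = $567

COGS = $4,578; ending inventory = $567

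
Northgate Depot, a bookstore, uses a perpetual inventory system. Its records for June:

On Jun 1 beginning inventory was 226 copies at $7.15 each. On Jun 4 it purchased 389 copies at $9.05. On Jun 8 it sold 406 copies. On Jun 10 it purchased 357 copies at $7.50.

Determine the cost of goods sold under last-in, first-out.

COGS = $3,642.00

Jun 8, 406 sold [LIFO — newest first]: 389 @ $9.05 + 17 @ $7.15 = $3,642.00
Ending inventory: 209 @ $7.15 + 357 @ $7.50 = $4,171.85
Check: goods available $7,813.85 = COGS $3,642.00 + ending $4,171.85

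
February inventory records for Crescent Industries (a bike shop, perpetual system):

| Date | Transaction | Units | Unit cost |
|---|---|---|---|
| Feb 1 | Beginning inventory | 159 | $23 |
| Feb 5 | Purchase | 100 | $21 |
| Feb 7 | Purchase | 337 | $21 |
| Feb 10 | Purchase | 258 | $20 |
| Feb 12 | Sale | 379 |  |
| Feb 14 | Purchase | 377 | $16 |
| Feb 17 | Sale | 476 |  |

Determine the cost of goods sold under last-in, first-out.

Feb 12, 379 sold [LIFO — newest first]: 258 @ $20 + 121 @ $21 = $7,701
Feb 17, 476 sold [LIFO — newest first]: 377 @ $16 + 99 @ $21 = $8,111
Total COGS = $7,701 + $8,111 = $15,812
Ending inventory: 159 @ $23 + 100 @ $21 + 117 @ $21 = $8,214
Check: goods available $24,026 = COGS $15,812 + ending $8,214

COGS = $15,812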